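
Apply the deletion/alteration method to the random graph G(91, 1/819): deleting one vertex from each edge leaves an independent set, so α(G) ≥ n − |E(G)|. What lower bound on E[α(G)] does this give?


E[|E(G)|] = C(91, 2)·p = 4095 · (1/819) = 5.
E[α(G)] ≥ n − E[|E(G)|] = 91 − 5 = 86.
Numerically: ≈ 86.000.
(This is only a lower bound; the true E[α(G)] may be larger.)

E[α(G)] ≥ 86 ≈ 86.000.


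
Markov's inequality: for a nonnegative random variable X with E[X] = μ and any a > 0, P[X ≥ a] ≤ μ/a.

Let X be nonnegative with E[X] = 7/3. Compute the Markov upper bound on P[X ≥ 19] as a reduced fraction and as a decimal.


μ = E[X] = 7/3, a = 19.
Markov: P[X ≥ 19] ≤ μ/a = (7/3)/19 = 7/57.
Numerically: ≈ 0.123.
(Since a = 19 > μ = 2.333, the bound 7/57 is < 1 and informative.)

P[X ≥ 19] ≤ 7/57 ≈ 0.123.


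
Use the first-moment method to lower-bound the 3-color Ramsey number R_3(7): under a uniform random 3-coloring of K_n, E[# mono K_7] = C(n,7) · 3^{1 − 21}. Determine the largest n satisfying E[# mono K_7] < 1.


We need C(n, 7) · 3^{1 − 21} < 1, i.e. C(n, 7) < 3^{21 − 1} = 3486784401.
Check values of n near the boundary:
  n = 76: C(76, 7) = 2186189400; 2186189400 < 3486784401? YES
  n = 77: C(77, 7) = 2404808340; 2404808340 < 3486784401? YES
  n = 78: C(78, 7) = 2641902120; 2641902120 < 3486784401? YES
  n = 79: C(79, 7) = 2898753715; 2898753715 < 3486784401? YES
  n = 80: C(80, 7) = 3176716400; 3176716400 < 3486784401? YES
  n = 81: C(81, 7) = 3477216600; 3477216600 < 3486784401? YES
  n = 82: C(82, 7) = 3801756816; 3801756816 < 3486784401? NO
The largest n with C(n, 7) < 3486784401 is n = 81 (where E[X] = 42928600/43046721 ≈ 0.99726). Hence R_3(7) > 81, i.e. R_3(7) ≥ 82.

Largest n = 81; hence R_3(7) > 81.


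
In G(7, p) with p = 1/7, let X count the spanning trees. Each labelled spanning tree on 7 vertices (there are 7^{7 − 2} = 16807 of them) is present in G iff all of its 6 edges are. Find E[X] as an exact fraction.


K_7 has 7^{7 − 2} = 16807 labelled spanning trees.
For each such spanning tree H, let X_H = 1 if all 6 edges of H are present in G. Then P[X_H = 1] = p^{6} = (1/7)^{6} = 1/117649.
Summing the indicators: E[X] = Σ_H E[X_H] = 16807 · p^{6} = 16807 · 1/117649 = 1/7.
Numerically: E[X] ≈ 0.142857.

E[X] = 16807 · (1/7)^{6} = 1/7 ≈ 0.142857.


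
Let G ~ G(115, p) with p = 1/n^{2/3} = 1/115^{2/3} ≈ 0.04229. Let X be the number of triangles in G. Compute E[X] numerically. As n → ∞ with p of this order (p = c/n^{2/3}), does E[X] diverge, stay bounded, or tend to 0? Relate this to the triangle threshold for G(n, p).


Number of potential triangles: C(115, 3) = 246905.
Each occurs with probability p³ ≈ (0.04229)³ ≈ 7.561437e-05.
By linearity: E[X] = C(115, 3)·p³ ≈ 246905 · 7.561437e-05 ≈ 18.6696.
Since α = 2/3 < 1, p = c/n^{2/3} ≫ 1/n is above the triangle threshold p ~ 1/n. Asymptotically E[X] ~ (c³/6)·n^{3(1−α)} = (1³/6)·n^{1} → ∞; triangles are abundant w.h.p.

E[X] ≈ 18.6696; in regime p = Θ(1/n^{2/3}) E[X] diverges (above the triangle threshold p ~ 1/n).


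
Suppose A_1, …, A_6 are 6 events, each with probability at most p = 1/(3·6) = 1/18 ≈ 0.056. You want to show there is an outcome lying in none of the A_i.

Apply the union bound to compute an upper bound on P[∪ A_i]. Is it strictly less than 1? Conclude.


Union bound: P[∪_{i=1}^{6} A_i] ≤ Σ_i P[A_i] ≤ 6·p = 6·(1/18) = 1/3.
Numerically: 1/3 ≈ 0.333.
Is 1/3 < 1? YES.
Since P[∪ A_i] ≤ 1/3 < 1, the complement has P[∩ A_i^c] ≥ 1 − 1/3 = 2/3 > 0, so some outcome avoids every A_i.

6·p = 1/3 ≈ 0.333; existence CERTIFIED by the union bound.


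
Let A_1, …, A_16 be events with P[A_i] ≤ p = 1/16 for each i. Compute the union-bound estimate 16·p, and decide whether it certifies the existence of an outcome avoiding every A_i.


Union bound: P[∪_{i=1}^{16} A_i] ≤ Σ_i P[A_i] ≤ 16·p = 16·(1/16) = 1.
Numerically: 1 ≈ 1.000.
Is 1 < 1? NO.
Since the bound 1 is ≥ 1, the union bound is uninformative here; it does NOT by itself certify existence.

16·p = 1 ≈ 1.000; existence NOT certified by the union bound.


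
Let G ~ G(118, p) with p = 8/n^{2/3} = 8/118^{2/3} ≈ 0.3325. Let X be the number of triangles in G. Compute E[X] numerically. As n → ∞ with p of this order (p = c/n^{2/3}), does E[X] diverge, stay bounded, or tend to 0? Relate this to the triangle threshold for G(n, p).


Number of potential triangles: C(118, 3) = 266916.
Each occurs with probability p³ ≈ (0.3325)³ ≈ 3.677104e-02.
By linearity: E[X] = C(118, 3)·p³ ≈ 266916 · 3.677104e-02 ≈ 9814.7797.
Since α = 2/3 < 1, p = c/n^{2/3} ≫ 1/n is above the triangle threshold p ~ 1/n. Asymptotically E[X] ~ (c³/6)·n^{3(1−α)} = (8³/6)·n^{1} → ∞; triangles are abundant w.h.p.

E[X] ≈ 9814.7797; in regime p = Θ(1/n^{2/3}) E[X] diverges (above the triangle threshold p ~ 1/n).


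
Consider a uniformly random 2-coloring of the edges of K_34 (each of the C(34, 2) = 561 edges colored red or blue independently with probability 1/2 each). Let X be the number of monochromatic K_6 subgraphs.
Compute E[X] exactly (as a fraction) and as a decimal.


Let X = Σ_S X_S over the C(34, 6) = 1344904 subsets S of size 6, where X_S = 1 if the K_6 on S is monochromatic.
For a fixed S, the K_6 on S has C(6, 2) = 15 edges. P[all 15 edges red] = (1/2)^15, and likewise for blue, so P[monochromatic] = 2·(1/2)^15 = 2^{1 − 15} = 1/16384.
Summing: E[X] = C(34, 6) · 2^{1 − 15} = 1344904 · 1/16384 = 168113/2048.
Numerically: E[X] ≈ 82.08643.

E[X] = C(34,6)·2^(1−C(6,2)) = 168113/2048 ≈ 82.08643.


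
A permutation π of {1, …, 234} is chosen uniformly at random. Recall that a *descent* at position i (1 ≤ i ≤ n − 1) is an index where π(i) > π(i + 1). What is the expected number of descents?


Write X = Σ X_I over i = 1, …, 233, with X_I the indicator of one descent.
There are 233 indicators.
For each fixed i, the pair (π(i), π(i+1)) is a uniformly random ordered pair of distinct values from {1, …, 234}; by symmetry P[π(i) > π(i+1)] = 1/2.
By linearity: E[X] = 233 · (1/2) = (234 − 1) · (1/2) = 233/2 ≈ 116.500.

E[X] = 233/2 = 116.500.


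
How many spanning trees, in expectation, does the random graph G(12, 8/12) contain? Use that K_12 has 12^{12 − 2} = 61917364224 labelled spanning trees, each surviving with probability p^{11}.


K_12 has 12^{12 − 2} = 61917364224 labelled spanning trees.
For each such spanning tree H, let X_H = 1 if all 11 edges of H are present in G. Then P[X_H = 1] = p^{11} = (2/3)^{11} = 2048/177147.
Summing the indicators: E[X] = Σ_H E[X_H] = 61917364224 · p^{11} = 61917364224 · 2048/177147 = 2147483648/3.
Numerically: E[X] ≈ 7.16e+08.

E[X] = 61917364224 · (2/3)^{11} = 2147483648/3 ≈ 7.16e+08.


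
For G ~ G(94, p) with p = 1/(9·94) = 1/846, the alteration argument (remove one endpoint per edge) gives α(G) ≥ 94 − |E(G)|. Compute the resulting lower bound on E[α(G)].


E[|E(G)|] = C(94, 2)·p = 4371 · (1/846) = 31/6.
E[α(G)] ≥ n − E[|E(G)|] = 94 − 31/6 = 533/6.
Numerically: ≈ 88.83333.
(This is only a lower bound; the true E[α(G)] may be larger.)

E[α(G)] ≥ 533/6 ≈ 88.83333.


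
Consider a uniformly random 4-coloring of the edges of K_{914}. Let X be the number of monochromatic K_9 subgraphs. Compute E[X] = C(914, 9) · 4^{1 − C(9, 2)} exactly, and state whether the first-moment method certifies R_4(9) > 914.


E[X] = C(914, 9) · 4^{1 − 36} = 1179217089587653905932 · 4^{−35} = 1179217089587653905932/1180591620717411303424.
As a reduced fraction: E[X] = 294804272396913476483/295147905179352825856 ≈ 0.998836.
Is E[X] < 1? YES.
Since E[X] < 1, there exists a 4-coloring of K_{914} with no monochromatic K_9; hence R_4(9) > 914.

E[X] = 294804272396913476483/295147905179352825856 ≈ 0.998836; E[X] < 1, so R_4(9) > 914.


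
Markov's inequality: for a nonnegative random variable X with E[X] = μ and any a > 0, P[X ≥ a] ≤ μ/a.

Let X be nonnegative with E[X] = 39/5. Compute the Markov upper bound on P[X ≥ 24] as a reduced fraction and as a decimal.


μ = E[X] = 39/5, a = 24.
Markov: P[X ≥ 24] ≤ μ/a = (39/5)/24 = 13/40.
Numerically: ≈ 0.325000.
(Since a = 24 > μ = 7.800000, the bound 13/40 is < 1 and informative.)

P[X ≥ 24] ≤ 13/40 ≈ 0.325000.


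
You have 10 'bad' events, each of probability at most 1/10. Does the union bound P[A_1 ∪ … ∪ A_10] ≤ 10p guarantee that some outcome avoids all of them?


Union bound: P[∪_{i=1}^{10} A_i] ≤ Σ_i P[A_i] ≤ 10·p = 10·(1/10) = 1.
Numerically: 1 ≈ 1.0000000.
Is 1 < 1? NO.
Since the bound 1 is ≥ 1, the union bound is uninformative here; it does NOT by itself certify existence.

10·p = 1 ≈ 1.0000000; existence NOT certified by the union bound.


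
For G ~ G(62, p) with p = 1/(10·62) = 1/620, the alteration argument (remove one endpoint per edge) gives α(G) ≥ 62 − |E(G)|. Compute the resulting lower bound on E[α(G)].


E[|E(G)|] = C(62, 2)·p = 1891 · (1/620) = 61/20.
E[α(G)] ≥ n − E[|E(G)|] = 62 − 61/20 = 1179/20.
Numerically: ≈ 58.95000.
(This is only a lower bound; the true E[α(G)] may be larger.)

E[α(G)] ≥ 1179/20 ≈ 58.95000.


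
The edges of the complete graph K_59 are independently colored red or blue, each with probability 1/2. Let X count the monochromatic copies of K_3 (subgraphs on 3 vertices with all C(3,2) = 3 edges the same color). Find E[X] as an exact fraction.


Let X = Σ_S X_S over the C(59, 3) = 32509 subsets S of size 3, where X_S = 1 if the K_3 on S is monochromatic.
For a fixed S, the K_3 on S has C(3, 2) = 3 edges. P[all 3 edges red] = (1/2)^3, and likewise for blue, so P[monochromatic] = 2·(1/2)^3 = 2^{1 − 3} = 1/4.
Summing: E[X] = C(59, 3) · 2^{1 − 3} = 32509 · 1/4 = 32509/4.
Numerically: E[X] ≈ 8127.25000.

E[X] = C(59,3)·2^(1−C(3,2)) = 32509/4 ≈ 8127.25000.


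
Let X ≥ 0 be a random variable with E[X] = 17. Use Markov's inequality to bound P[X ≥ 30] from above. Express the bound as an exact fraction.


μ = E[X] = 17, a = 30.
Markov: P[X ≥ 30] ≤ μ/a = (17)/30 = 17/30.
Numerically: ≈ 0.5667.
(Since a = 30 > μ = 17.0000, the bound 17/30 is < 1 and informative.)

P[X ≥ 30] ≤ 17/30 ≈ 0.5667.


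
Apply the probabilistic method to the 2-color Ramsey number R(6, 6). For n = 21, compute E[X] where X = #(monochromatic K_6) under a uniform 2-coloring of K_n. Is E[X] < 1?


E[X] = C(21, 6) · 2^{1 − 15} = 54264 · 2^{−14} = 54264/16384.
As a reduced fraction: E[X] = 6783/2048 ≈ 3.312.
Is E[X] < 1? NO.
Since E[X] ≥ 1, the first-moment bound is inconclusive at n = 21; it does NOT by itself certify R(6, 6) > 21.

E[X] = 6783/2048 ≈ 3.312; E[X] ≥ 1; first-moment method inconclusive here.


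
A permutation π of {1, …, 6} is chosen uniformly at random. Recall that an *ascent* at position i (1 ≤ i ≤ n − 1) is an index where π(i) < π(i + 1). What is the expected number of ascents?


Write X = Σ X_I over i = 1, …, 5, with X_I the indicator of one ascent.
There are 5 indicators.
For each fixed i, the pair (π(i), π(i+1)) is a uniformly random ordered pair of distinct values from {1, …, 6}; by symmetry P[π(i) < π(i+1)] = 1/2.
By linearity: E[X] = 5 · (1/2) = (6 − 1) · (1/2) = 5/2 ≈ 2.5000.

E[X] = 5/2 = 2.5000.


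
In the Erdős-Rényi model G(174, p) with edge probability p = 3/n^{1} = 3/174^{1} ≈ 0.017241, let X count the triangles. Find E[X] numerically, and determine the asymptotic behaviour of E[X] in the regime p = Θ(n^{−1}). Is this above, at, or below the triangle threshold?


Number of potential triangles: C(174, 3) = 862924.
Each occurs with probability p³ ≈ (0.017241)³ ≈ 5.1252614e-06.
By linearity: E[X] = C(174, 3)·p³ ≈ 862924 · 5.1252614e-06 ≈ 4.42271.
Here α = 1, so p = 3/n is exactly at the triangle threshold p ~ 1/n. Asymptotically E[X] → c³/6 = 3³/6 = 9/2 ≈ 4.50000, a bounded constant. In this regime the triangle count is asymptotically Poisson(c³/6).

E[X] ≈ 4.42271; in regime p = Θ(1/n^{1}) E[X] stays bounded (at the triangle threshold p ~ 1/n).


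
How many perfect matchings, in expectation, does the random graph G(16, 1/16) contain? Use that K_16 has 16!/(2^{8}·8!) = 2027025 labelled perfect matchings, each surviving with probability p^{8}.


K_16 has 16!/(2^{8}·8!) = 2027025 labelled perfect matchings.
For each such perfect matching H, let X_H = 1 if all 8 edges of H are present in G. Then P[X_H = 1] = p^{8} = (1/16)^{8} = 1/4294967296.
By linearity: E[X] = Σ_H E[X_H] = 2027025 · p^{8} = 2027025 · 1/4294967296 = 2027025/4294967296.
Numerically: E[X] ≈ 0.000472.

E[X] = 2027025 · (1/16)^{8} = 2027025/4294967296 ≈ 0.000472.


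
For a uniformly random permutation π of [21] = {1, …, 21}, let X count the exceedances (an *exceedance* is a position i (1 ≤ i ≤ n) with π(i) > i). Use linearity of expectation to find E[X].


Write X = Σ_{i=1}^{21} X_i, where X_i = 1_{π(i) > i}.
For each fixed i, π(i) is uniform over {1, …, 21} (marginal of a uniform permutation), so P[π(i) > i] = (n − i)/n. Summing: Σ_{i=1}^{21} (n − i)/n = (0 + 1 + … + 20)/21 = 21(21 − 1)/(2·21) = (21 − 1)/2.
Hence E[X] = Σ_{i=1}^{21} (21 − i)/21 = 10 ≈ 10.000.

E[X] = 10 = 10.000.


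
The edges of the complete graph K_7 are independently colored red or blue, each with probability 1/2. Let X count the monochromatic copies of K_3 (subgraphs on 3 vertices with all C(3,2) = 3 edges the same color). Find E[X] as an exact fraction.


Let X = Σ_S X_S over the C(7, 3) = 35 subsets S of size 3, where X_S = 1 if the K_3 on S is monochromatic.
For a fixed S, the K_3 on S has C(3, 2) = 3 edges. P[all 3 edges red] = (1/2)^3, and likewise for blue, so P[monochromatic] = 2·(1/2)^3 = 2^{1 − 3} = 1/4.
By linearity: E[X] = C(7, 3) · 2^{1 − 3} = 35 · 1/4 = 35/4.
Numerically: E[X] ≈ 8.7500.

E[X] = C(7,3)·2^(1−C(3,2)) = 35/4 ≈ 8.7500.


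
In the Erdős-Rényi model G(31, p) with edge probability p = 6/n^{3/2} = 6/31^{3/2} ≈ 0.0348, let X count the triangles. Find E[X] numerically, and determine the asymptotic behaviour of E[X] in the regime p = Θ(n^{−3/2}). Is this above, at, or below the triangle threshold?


Number of potential triangles: C(31, 3) = 4495.
Each occurs with probability p³ ≈ (0.0348)³ ≈ 4.20074e-05.
By linearity: E[X] = C(31, 3)·p³ ≈ 4495 · 4.20074e-05 ≈ 0.189.
Since α = 3/2 > 1, p = c/n^{3/2} = o(1/n) is below the triangle threshold p ~ 1/n. Asymptotically E[X] ~ (c³/6)·n^{3(1−α)} = (6³/6)·n^{-1.5} → 0, so by Markov's inequality G has no triangles w.h.p.

E[X] ≈ 0.189; in regime p = Θ(1/n^{3/2}) E[X] tends to 0 (below the triangle threshold p ~ 1/n).


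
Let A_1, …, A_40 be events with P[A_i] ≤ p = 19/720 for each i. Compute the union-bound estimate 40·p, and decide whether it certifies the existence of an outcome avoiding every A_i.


Union bound: P[∪_{i=1}^{40} A_i] ≤ Σ_i P[A_i] ≤ 40·p = 40·(19/720) = 19/18.
Numerically: 19/18 ≈ 1.056.
Is 19/18 < 1? NO.
Since the bound 19/18 is ≥ 1, the union bound is uninformative here; it does NOT by itself certify existence.

40·p = 19/18 ≈ 1.056; existence NOT certified by the union bound.


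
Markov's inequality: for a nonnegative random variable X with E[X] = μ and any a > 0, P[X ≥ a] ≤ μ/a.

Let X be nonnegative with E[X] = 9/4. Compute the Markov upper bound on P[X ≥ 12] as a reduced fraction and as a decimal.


μ = E[X] = 9/4, a = 12.
Markov: P[X ≥ 12] ≤ μ/a = (9/4)/12 = 3/16.
Numerically: ≈ 0.187500.
(Since a = 12 > μ = 2.250000, the bound 3/16 is < 1 and informative.)

P[X ≥ 12] ≤ 3/16 ≈ 0.187500.


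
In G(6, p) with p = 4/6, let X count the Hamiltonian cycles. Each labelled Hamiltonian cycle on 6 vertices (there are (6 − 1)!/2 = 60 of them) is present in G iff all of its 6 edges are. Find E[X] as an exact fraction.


K_6 has (6 − 1)!/2 = 60 labelled Hamiltonian cycles.
For each such Hamiltonian cycle H, let X_H = 1 if all 6 edges of H are present in G. Then P[X_H = 1] = p^{6} = (2/3)^{6} = 64/729.
By linearity of expectation: E[X] = Σ_H E[X_H] = 60 · p^{6} = 60 · 64/729 = 1280/243.
Numerically: E[X] ≈ 5.267.

E[X] = 60 · (2/3)^{6} = 1280/243 ≈ 5.267.


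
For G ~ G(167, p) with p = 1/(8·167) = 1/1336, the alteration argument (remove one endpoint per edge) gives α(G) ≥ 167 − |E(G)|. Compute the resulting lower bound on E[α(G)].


E[|E(G)|] = C(167, 2)·p = 13861 · (1/1336) = 83/8.
E[α(G)] ≥ n − E[|E(G)|] = 167 − 83/8 = 1253/8.
Numerically: ≈ 156.6250.
(This is only a lower bound; the true E[α(G)] may be larger.)

E[α(G)] ≥ 1253/8 ≈ 156.6250.


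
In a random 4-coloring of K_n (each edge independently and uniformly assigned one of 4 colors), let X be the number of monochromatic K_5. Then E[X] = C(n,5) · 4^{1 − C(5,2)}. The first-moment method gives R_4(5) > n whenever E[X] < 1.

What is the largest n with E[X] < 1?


We need C(n, 5) · 4^{1 − 10} < 1, i.e. C(n, 5) < 4^{10 − 1} = 262144.
Check values of n near the boundary:
  n = 29: C(29, 5) = 118755; 118755 < 262144? YES
  n = 30: C(30, 5) = 142506; 142506 < 262144? YES
  n = 31: C(31, 5) = 169911; 169911 < 262144? YES
  n = 32: C(32, 5) = 201376; 201376 < 262144? YES
  n = 33: C(33, 5) = 237336; 237336 < 262144? YES
  n = 34: C(34, 5) = 278256; 278256 < 262144? NO
  n = 35: C(35, 5) = 324632; 324632 < 262144? NO
  n = 36: C(36, 5) = 376992; 376992 < 262144? NO
The largest n with C(n, 5) < 262144 is n = 33 (where E[X] = 29667/32768 ≈ 0.90536). Hence R_4(5) > 33, i.e. R_4(5) ≥ 34.

Largest n = 33; hence R_4(5) > 33.


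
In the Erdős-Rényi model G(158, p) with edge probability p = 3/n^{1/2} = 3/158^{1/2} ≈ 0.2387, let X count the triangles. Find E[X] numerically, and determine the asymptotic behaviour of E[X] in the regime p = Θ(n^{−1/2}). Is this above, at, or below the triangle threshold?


Number of potential triangles: C(158, 3) = 644956.
Each occurs with probability p³ ≈ (0.2387)³ ≈ 1.359497e-02.
By linearity: E[X] = C(158, 3)·p³ ≈ 644956 · 1.359497e-02 ≈ 8768.1551.
Since α = 1/2 < 1, p = c/n^{1/2} ≫ 1/n is above the triangle threshold p ~ 1/n. Asymptotically E[X] ~ (c³/6)·n^{3(1−α)} = (3³/6)·n^{1.5} → ∞; triangles are abundant w.h.p.

E[X] ≈ 8768.1551; in regime p = Θ(1/n^{1/2}) E[X] diverges (above the triangle threshold p ~ 1/n).


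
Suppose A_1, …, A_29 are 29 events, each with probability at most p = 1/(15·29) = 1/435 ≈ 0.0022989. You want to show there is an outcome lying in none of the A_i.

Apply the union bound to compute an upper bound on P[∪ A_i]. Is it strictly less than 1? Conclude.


Union bound: P[∪_{i=1}^{29} A_i] ≤ Σ_i P[A_i] ≤ 29·p = 29·(1/435) = 1/15.
Numerically: 1/15 ≈ 0.0666667.
Is 1/15 < 1? YES.
Since P[∪ A_i] ≤ 1/15 < 1, the complement has P[∩ A_i^c] ≥ 1 − 1/15 = 14/15 > 0, so some outcome avoids every A_i.

29·p = 1/15 ≈ 0.0666667; existence CERTIFIED by the union bound.


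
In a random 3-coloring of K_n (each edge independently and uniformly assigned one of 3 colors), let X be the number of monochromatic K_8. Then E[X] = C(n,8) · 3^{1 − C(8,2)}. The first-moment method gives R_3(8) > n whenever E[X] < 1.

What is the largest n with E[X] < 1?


We need C(n, 8) · 3^{1 − 28} < 1, i.e. C(n, 8) < 3^{28 − 1} = 7625597484987.
Check values of n near the boundary:
  n = 150: C(150, 8) = 5257211409450; 5257211409450 < 7625597484987? YES
  n = 151: C(151, 8) = 5551321138650; 5551321138650 < 7625597484987? YES
  n = 152: C(152, 8) = 5859727868575; 5859727868575 < 7625597484987? YES
  n = 153: C(153, 8) = 6183023199255; 6183023199255 < 7625597484987? YES
  n = 154: C(154, 8) = 6521818990995; 6521818990995 < 7625597484987? YES
  n = 155: C(155, 8) = 6876747915675; 6876747915675 < 7625597484987? YES
  n = 156: C(156, 8) = 7248464019225; 7248464019225 < 7625597484987? YES
  n = 157: C(157, 8) = 7637643295425; 7637643295425 < 7625597484987? NO
  n = 158: C(158, 8) = 8044984271181; 8044984271181 < 7625597484987? NO
The largest n with C(n, 8) < 7625597484987 is n = 156 (where E[X] = 805384891025/847288609443 ≈ 0.95054). Hence R_3(8) > 156, i.e. R_3(8) ≥ 157.

Largest n = 156; hence R_3(8) > 156.


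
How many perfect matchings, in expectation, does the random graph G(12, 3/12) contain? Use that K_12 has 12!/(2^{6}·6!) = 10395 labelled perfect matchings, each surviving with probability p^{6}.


K_12 has 12!/(2^{6}·6!) = 10395 labelled perfect matchings.
For each such perfect matching H, let X_H = 1 if all 6 edges of H are present in G. Then P[X_H = 1] = p^{6} = (1/4)^{6} = 1/4096.
By linearity: E[X] = Σ_H E[X_H] = 10395 · p^{6} = 10395 · 1/4096 = 10395/4096.
Numerically: E[X] ≈ 2.53784.

E[X] = 10395 · (1/4)^{6} = 10395/4096 ≈ 2.53784.


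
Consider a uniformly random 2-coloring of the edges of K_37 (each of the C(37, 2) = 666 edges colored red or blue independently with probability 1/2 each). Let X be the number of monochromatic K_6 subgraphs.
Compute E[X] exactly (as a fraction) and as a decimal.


Let X = Σ_S X_S over the C(37, 6) = 2324784 subsets S of size 6, where X_S = 1 if the K_6 on S is monochromatic.
For a fixed S, the K_6 on S has C(6, 2) = 15 edges. P[all 15 edges red] = (1/2)^15, and likewise for blue, so P[monochromatic] = 2·(1/2)^15 = 2^{1 − 15} = 1/16384.
By linearity of expectation: E[X] = C(37, 6) · 2^{1 − 15} = 2324784 · 1/16384 = 145299/1024.
Numerically: E[X] ≈ 141.89355.

E[X] = C(37,6)·2^(1−C(6,2)) = 145299/1024 ≈ 141.89355.


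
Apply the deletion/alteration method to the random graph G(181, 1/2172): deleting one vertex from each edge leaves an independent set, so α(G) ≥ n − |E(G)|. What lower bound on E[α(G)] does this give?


E[|E(G)|] = C(181, 2)·p = 16290 · (1/2172) = 15/2.
E[α(G)] ≥ n − E[|E(G)|] = 181 − 15/2 = 347/2.
Numerically: ≈ 173.500.
(This is only a lower bound; the true E[α(G)] may be larger.)

E[α(G)] ≥ 347/2 ≈ 173.500.


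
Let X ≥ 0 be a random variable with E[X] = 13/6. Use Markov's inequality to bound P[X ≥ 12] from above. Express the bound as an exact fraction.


μ = E[X] = 13/6, a = 12.
Markov: P[X ≥ 12] ≤ μ/a = (13/6)/12 = 13/72.
Numerically: ≈ 0.181.
(Since a = 12 > μ = 2.167, the bound 13/72 is < 1 and informative.)

P[X ≥ 12] ≤ 13/72 ≈ 0.181.


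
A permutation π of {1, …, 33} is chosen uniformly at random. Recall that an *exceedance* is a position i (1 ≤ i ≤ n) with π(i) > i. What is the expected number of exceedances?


Write X = Σ_{i=1}^{33} X_i, where X_i = 1_{π(i) > i}.
For each fixed i, π(i) is uniform over {1, …, 33} (marginal of a uniform permutation), so P[π(i) > i] = (n − i)/n. Summing: Σ_{i=1}^{33} (n − i)/n = (0 + 1 + … + 32)/33 = 33(33 − 1)/(2·33) = (33 − 1)/2.
Hence E[X] = Σ_{i=1}^{33} (33 − i)/33 = 16 ≈ 16.0000.

E[X] = 16 = 16.0000.


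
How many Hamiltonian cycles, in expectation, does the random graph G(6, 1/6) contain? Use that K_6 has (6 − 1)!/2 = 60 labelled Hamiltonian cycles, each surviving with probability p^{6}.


K_6 has (6 − 1)!/2 = 60 labelled Hamiltonian cycles.
For each such Hamiltonian cycle H, let X_H = 1 if all 6 edges of H are present in G. Then P[X_H = 1] = p^{6} = (1/6)^{6} = 1/46656.
By linearity: E[X] = Σ_H E[X_H] = 60 · p^{6} = 60 · 1/46656 = 5/3888.
Numerically: E[X] ≈ 0.001286.

E[X] = 60 · (1/6)^{6} = 5/3888 ≈ 0.001286.


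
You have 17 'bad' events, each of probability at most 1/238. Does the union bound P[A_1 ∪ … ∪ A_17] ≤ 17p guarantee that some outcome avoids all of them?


Union bound: P[∪_{i=1}^{17} A_i] ≤ Σ_i P[A_i] ≤ 17·p = 17·(1/238) = 1/14.
Numerically: 1/14 ≈ 0.0714286.
Is 1/14 < 1? YES.
Since P[∪ A_i] ≤ 1/14 < 1, the complement has P[∩ A_i^c] ≥ 1 − 1/14 = 13/14 > 0, so some outcome avoids every A_i.

17·p = 1/14 ≈ 0.0714286; existence CERTIFIED by the union bound.


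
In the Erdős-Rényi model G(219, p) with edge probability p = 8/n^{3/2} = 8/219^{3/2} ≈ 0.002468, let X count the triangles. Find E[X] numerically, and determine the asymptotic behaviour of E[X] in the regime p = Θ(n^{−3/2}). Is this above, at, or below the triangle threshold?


Number of potential triangles: C(219, 3) = 1726669.
Each occurs with probability p³ ≈ (0.002468)³ ≈ 1.504082e-08.
By linearity: E[X] = C(219, 3)·p³ ≈ 1726669 · 1.504082e-08 ≈ 0.0260.
Since α = 3/2 > 1, p = c/n^{3/2} = o(1/n) is below the triangle threshold p ~ 1/n. Asymptotically E[X] ~ (c³/6)·n^{3(1−α)} = (8³/6)·n^{-1.5} → 0, so by Markov's inequality G has no triangles w.h.p.

E[X] ≈ 0.0260; in regime p = Θ(1/n^{3/2}) E[X] tends to 0 (below the triangle threshold p ~ 1/n).


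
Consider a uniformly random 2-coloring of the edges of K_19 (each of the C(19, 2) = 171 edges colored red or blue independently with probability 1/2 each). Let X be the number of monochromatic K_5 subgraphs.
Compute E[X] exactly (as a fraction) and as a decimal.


Let X = Σ_S X_S over the C(19, 5) = 11628 subsets S of size 5, where X_S = 1 if the K_5 on S is monochromatic.
For a fixed S, the K_5 on S has C(5, 2) = 10 edges. P[all 10 edges red] = (1/2)^10, and likewise for blue, so P[monochromatic] = 2·(1/2)^10 = 2^{1 − 10} = 1/512.
Summing: E[X] = C(19, 5) · 2^{1 − 10} = 11628 · 1/512 = 2907/128.
Numerically: E[X] ≈ 22.71094.

E[X] = C(19,5)·2^(1−C(5,2)) = 2907/128 ≈ 22.71094.


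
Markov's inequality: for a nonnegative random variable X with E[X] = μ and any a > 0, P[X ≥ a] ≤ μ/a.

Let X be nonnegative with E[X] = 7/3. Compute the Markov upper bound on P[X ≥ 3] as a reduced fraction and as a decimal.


μ = E[X] = 7/3, a = 3.
Markov: P[X ≥ 3] ≤ μ/a = (7/3)/3 = 7/9.
Numerically: ≈ 0.77778.
(Since a = 3 > μ = 2.33333, the bound 7/9 is < 1 and informative.)

P[X ≥ 3] ≤ 7/9 ≈ 0.77778.


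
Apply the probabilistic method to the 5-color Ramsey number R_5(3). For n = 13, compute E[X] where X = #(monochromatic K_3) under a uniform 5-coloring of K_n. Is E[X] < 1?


E[X] = C(13, 3) · 5^{1 − 3} = 286 · 5^{−2} = 286/25.
As a reduced fraction: E[X] = 286/25 ≈ 11.44000.
Is E[X] < 1? NO.
Since E[X] ≥ 1, the first-moment bound is inconclusive at n = 13; it does NOT by itself certify R_5(3) > 13.

E[X] = 286/25 ≈ 11.44000; E[X] ≥ 1; first-moment method inconclusive here.


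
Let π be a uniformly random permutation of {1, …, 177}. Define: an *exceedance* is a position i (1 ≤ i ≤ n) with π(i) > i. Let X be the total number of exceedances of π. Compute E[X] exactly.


Write X = Σ_{i=1}^{177} X_i, where X_i = 1_{π(i) > i}.
For each fixed i, π(i) is uniform over {1, …, 177} (marginal of a uniform permutation), so P[π(i) > i] = (n − i)/n. Summing: Σ_{i=1}^{177} (n − i)/n = (0 + 1 + … + 176)/177 = 177(177 − 1)/(2·177) = (177 − 1)/2.
Hence E[X] = Σ_{i=1}^{177} (177 − i)/177 = 88 ≈ 88.000000.

E[X] = 88 = 88.000000.


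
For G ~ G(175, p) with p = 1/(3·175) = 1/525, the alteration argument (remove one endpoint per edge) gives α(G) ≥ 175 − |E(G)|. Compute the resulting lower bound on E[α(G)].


E[|E(G)|] = C(175, 2)·p = 15225 · (1/525) = 29.
E[α(G)] ≥ n − E[|E(G)|] = 175 − 29 = 146.
Numerically: ≈ 146.000000.
(This is only a lower bound; the true E[α(G)] may be larger.)

E[α(G)] ≥ 146 ≈ 146.000000.


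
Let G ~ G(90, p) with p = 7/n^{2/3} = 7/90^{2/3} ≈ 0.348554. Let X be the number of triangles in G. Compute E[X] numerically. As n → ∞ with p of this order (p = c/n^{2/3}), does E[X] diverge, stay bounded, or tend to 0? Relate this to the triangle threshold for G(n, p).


Number of potential triangles: C(90, 3) = 117480.
Each occurs with probability p³ ≈ (0.348554)³ ≈ 4.23456790e-02.
By linearity: E[X] = C(90, 3)·p³ ≈ 117480 · 4.23456790e-02 ≈ 4974.770370.
Since α = 2/3 < 1, p = c/n^{2/3} ≫ 1/n is above the triangle threshold p ~ 1/n. Asymptotically E[X] ~ (c³/6)·n^{3(1−α)} = (7³/6)·n^{1} → ∞; triangles are abundant w.h.p.

E[X] ≈ 4974.770370; in regime p = Θ(1/n^{2/3}) E[X] diverges (above the triangle threshold p ~ 1/n).


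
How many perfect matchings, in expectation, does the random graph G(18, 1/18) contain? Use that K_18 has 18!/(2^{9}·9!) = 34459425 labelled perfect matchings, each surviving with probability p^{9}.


K_18 has 18!/(2^{9}·9!) = 34459425 labelled perfect matchings.
For each such perfect matching H, let X_H = 1 if all 9 edges of H are present in G. Then P[X_H = 1] = p^{9} = (1/18)^{9} = 1/198359290368.
By linearity: E[X] = Σ_H E[X_H] = 34459425 · p^{9} = 34459425 · 1/198359290368 = 425425/2448880128.
Numerically: E[X] ≈ 0.000174.

E[X] = 34459425 · (1/18)^{9} = 425425/2448880128 ≈ 0.000174.


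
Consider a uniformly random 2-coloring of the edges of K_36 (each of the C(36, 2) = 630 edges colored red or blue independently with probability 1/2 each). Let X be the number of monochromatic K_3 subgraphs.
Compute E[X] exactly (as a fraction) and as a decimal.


Let X = Σ_S X_S over the C(36, 3) = 7140 subsets S of size 3, where X_S = 1 if the K_3 on S is monochromatic.
For a fixed S, the K_3 on S has C(3, 2) = 3 edges. P[all 3 edges red] = (1/2)^3, and likewise for blue, so P[monochromatic] = 2·(1/2)^3 = 2^{1 − 3} = 1/4.
By linearity: E[X] = C(36, 3) · 2^{1 − 3} = 7140 · 1/4 = 1785.
Numerically: E[X] ≈ 1785.0000.

E[X] = C(36,3)·2^(1−C(3,2)) = 1785 ≈ 1785.0000.


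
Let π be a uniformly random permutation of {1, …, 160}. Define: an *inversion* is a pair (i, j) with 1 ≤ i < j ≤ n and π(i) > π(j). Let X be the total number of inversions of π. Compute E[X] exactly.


Write X = Σ X_I over the C(160, 2) = 12720 pairs i < j, with X_I the indicator of one inversion.
There are 12720 indicators.
For each fixed pair i < j, the values π(i) and π(j) are two distinct elements of {1, …, 160} in uniformly random order; by symmetry P[π(i) > π(j)] = 1/2.
By linearity: E[X] = 12720 · (1/2) = C(160, 2) · (1/2) = 12720/2 = 6360 ≈ 6360.0000.

E[X] = 6360 = 6360.0000.


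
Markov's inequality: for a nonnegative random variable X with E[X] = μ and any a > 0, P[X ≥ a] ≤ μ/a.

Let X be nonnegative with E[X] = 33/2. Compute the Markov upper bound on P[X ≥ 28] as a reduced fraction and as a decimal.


μ = E[X] = 33/2, a = 28.
Markov: P[X ≥ 28] ≤ μ/a = (33/2)/28 = 33/56.
Numerically: ≈ 0.5893.
(Since a = 28 > μ = 16.5000, the bound 33/56 is < 1 and informative.)

P[X ≥ 28] ≤ 33/56 ≈ 0.5893.


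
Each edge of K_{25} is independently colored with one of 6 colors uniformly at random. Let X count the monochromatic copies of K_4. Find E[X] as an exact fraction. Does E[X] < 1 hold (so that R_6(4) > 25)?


E[X] = C(25, 4) · 6^{1 − 6} = 12650 · 6^{−5} = 12650/7776.
As a reduced fraction: E[X] = 6325/3888 ≈ 1.6268.
Is E[X] < 1? NO.
Since E[X] ≥ 1, the first-moment bound is inconclusive at n = 25; it does NOT by itself certify R_6(4) > 25.

E[X] = 6325/3888 ≈ 1.6268; E[X] ≥ 1; first-moment method inconclusive here.


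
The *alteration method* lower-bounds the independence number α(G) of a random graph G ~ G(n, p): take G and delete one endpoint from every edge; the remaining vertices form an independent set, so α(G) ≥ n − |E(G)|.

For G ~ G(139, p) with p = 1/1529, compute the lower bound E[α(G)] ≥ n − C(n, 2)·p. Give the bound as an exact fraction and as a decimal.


E[|E(G)|] = C(139, 2)·p = 9591 · (1/1529) = 69/11.
E[α(G)] ≥ n − E[|E(G)|] = 139 − 69/11 = 1460/11.
Numerically: ≈ 132.727273.
(This is only a lower bound; the true E[α(G)] may be larger.)

E[α(G)] ≥ 1460/11 ≈ 132.727273.


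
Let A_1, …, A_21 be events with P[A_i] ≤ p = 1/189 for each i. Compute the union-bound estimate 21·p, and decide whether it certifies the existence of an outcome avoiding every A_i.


Union bound: P[∪_{i=1}^{21} A_i] ≤ Σ_i P[A_i] ≤ 21·p = 21·(1/189) = 1/9.
Numerically: 1/9 ≈ 0.1111.
Is 1/9 < 1? YES.
Since P[∪ A_i] ≤ 1/9 < 1, the complement has P[∩ A_i^c] ≥ 1 − 1/9 = 8/9 > 0, so some outcome avoids every A_i.

21·p = 1/9 ≈ 0.1111; existence CERTIFIED by the union bound.


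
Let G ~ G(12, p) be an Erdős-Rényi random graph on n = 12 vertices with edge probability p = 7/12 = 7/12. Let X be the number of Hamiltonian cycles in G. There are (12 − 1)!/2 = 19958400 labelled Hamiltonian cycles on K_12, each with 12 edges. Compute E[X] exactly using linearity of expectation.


K_12 has (12 − 1)!/2 = 19958400 labelled Hamiltonian cycles.
For each such Hamiltonian cycle H, let X_H = 1 if all 12 edges of H are present in G. Then P[X_H = 1] = p^{12} = (7/12)^{12} = 13841287201/8916100448256.
By linearity: E[X] = Σ_H E[X_H] = 19958400 · p^{12} = 19958400 · 13841287201/8916100448256 = 26644477861925/859963392.
Numerically: E[X] ≈ 30983.

E[X] = 19958400 · (7/12)^{12} = 26644477861925/859963392 ≈ 30983.


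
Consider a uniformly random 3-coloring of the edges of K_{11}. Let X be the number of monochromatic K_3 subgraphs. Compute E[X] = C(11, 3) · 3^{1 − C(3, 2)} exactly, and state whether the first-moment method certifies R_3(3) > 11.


E[X] = C(11, 3) · 3^{1 − 3} = 165 · 3^{−2} = 165/9.
As a reduced fraction: E[X] = 55/3 ≈ 18.333.
Is E[X] < 1? NO.
Since E[X] ≥ 1, the first-moment bound is inconclusive at n = 11; it does NOT by itself certify R_3(3) > 11.

E[X] = 55/3 ≈ 18.333; E[X] ≥ 1; first-moment method inconclusive here.


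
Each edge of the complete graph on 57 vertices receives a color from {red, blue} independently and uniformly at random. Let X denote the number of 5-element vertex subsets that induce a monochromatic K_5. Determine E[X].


Let X = Σ_S X_S over the C(57, 5) = 4187106 subsets S of size 5, where X_S = 1 if the K_5 on S is monochromatic.
For a fixed S, the K_5 on S has C(5, 2) = 10 edges. P[all 10 edges red] = (1/2)^10, and likewise for blue, so P[monochromatic] = 2·(1/2)^10 = 2^{1 − 10} = 1/512.
Summing: E[X] = C(57, 5) · 2^{1 − 10} = 4187106 · 1/512 = 2093553/256.
Numerically: E[X] ≈ 8177.941.

E[X] = C(57,5)·2^(1−C(5,2)) = 2093553/256 ≈ 8177.941.


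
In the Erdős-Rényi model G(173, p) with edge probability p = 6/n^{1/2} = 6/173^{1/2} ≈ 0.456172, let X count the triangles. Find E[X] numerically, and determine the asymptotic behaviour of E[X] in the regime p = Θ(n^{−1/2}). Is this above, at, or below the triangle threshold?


Number of potential triangles: C(173, 3) = 848046.
Each occurs with probability p³ ≈ (0.456172)³ ≈ 9.49258723e-02.
By linearity: E[X] = C(173, 3)·p³ ≈ 848046 · 9.49258723e-02 ≈ 80501.506259.
Since α = 1/2 < 1, p = c/n^{1/2} ≫ 1/n is above the triangle threshold p ~ 1/n. Asymptotically E[X] ~ (c³/6)·n^{3(1−α)} = (6³/6)·n^{1.5} → ∞; triangles are abundant w.h.p.

E[X] ≈ 80501.506259; in regime p = Θ(1/n^{1/2}) E[X] diverges (above the triangle threshold p ~ 1/n).


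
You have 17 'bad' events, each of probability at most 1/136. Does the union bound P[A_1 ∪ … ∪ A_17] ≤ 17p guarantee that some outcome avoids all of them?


Union bound: P[∪_{i=1}^{17} A_i] ≤ Σ_i P[A_i] ≤ 17·p = 17·(1/136) = 1/8.
Numerically: 1/8 ≈ 0.1250000.
Is 1/8 < 1? YES.
Since P[∪ A_i] ≤ 1/8 < 1, the complement has P[∩ A_i^c] ≥ 1 − 1/8 = 7/8 > 0, so some outcome avoids every A_i.

17·p = 1/8 ≈ 0.1250000; existence CERTIFIED by the union bound.


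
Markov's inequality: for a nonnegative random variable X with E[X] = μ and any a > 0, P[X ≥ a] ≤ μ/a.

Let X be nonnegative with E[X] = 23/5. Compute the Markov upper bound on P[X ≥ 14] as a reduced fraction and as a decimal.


μ = E[X] = 23/5, a = 14.
Markov: P[X ≥ 14] ≤ μ/a = (23/5)/14 = 23/70.
Numerically: ≈ 0.3286.
(Since a = 14 > μ = 4.6000, the bound 23/70 is < 1 and informative.)

P[X ≥ 14] ≤ 23/70 ≈ 0.3286.


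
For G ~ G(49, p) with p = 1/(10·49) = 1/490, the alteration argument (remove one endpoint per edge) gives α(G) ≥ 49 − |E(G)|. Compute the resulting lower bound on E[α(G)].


E[|E(G)|] = C(49, 2)·p = 1176 · (1/490) = 12/5.
E[α(G)] ≥ n − E[|E(G)|] = 49 − 12/5 = 233/5.
Numerically: ≈ 46.600.
(This is only a lower bound; the true E[α(G)] may be larger.)

E[α(G)] ≥ 233/5 ≈ 46.600.


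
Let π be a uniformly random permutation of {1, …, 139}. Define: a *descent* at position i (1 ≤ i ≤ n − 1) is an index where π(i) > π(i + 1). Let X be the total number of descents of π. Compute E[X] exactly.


Write X = Σ X_I over i = 1, …, 138, with X_I the indicator of one descent.
There are 138 indicators.
For each fixed i, the pair (π(i), π(i+1)) is a uniformly random ordered pair of distinct values from {1, …, 139}; by symmetry P[π(i) > π(i+1)] = 1/2.
By linearity: E[X] = 138 · (1/2) = (139 − 1) · (1/2) = 69 ≈ 69.0000.

E[X] = 69 = 69.0000.


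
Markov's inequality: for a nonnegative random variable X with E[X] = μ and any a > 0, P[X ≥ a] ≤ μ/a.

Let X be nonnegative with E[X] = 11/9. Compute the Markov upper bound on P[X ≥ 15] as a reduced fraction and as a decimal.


μ = E[X] = 11/9, a = 15.
Markov: P[X ≥ 15] ≤ μ/a = (11/9)/15 = 11/135.
Numerically: ≈ 0.0815.
(Since a = 15 > μ = 1.2222, the bound 11/135 is < 1 and informative.)

P[X ≥ 15] ≤ 11/135 ≈ 0.0815.


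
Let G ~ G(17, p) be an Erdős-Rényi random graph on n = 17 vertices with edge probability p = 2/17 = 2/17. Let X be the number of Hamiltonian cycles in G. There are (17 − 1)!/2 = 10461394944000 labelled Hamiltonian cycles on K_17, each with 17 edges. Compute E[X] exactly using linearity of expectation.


K_17 has (17 − 1)!/2 = 10461394944000 labelled Hamiltonian cycles.
For each such Hamiltonian cycle H, let X_H = 1 if all 17 edges of H are present in G. Then P[X_H = 1] = p^{17} = (2/17)^{17} = 131072/827240261886336764177.
By linearity: E[X] = Σ_H E[X_H] = 10461394944000 · p^{17} = 10461394944000 · 131072/827240261886336764177 = 1371195958099968000/827240261886336764177.
Numerically: E[X] ≈ 0.001658.

E[X] = 10461394944000 · (2/17)^{17} = 1371195958099968000/827240261886336764177 ≈ 0.001658.


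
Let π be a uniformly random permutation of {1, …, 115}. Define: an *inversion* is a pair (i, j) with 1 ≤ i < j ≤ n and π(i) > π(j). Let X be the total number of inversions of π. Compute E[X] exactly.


Write X = Σ X_I over the C(115, 2) = 6555 pairs i < j, with X_I the indicator of one inversion.
There are 6555 indicators.
For each fixed pair i < j, the values π(i) and π(j) are two distinct elements of {1, …, 115} in uniformly random order; by symmetry P[π(i) > π(j)] = 1/2.
By linearity: E[X] = 6555 · (1/2) = C(115, 2) · (1/2) = 6555/2 = 6555/2 ≈ 3277.500.

E[X] = 6555/2 = 3277.500.


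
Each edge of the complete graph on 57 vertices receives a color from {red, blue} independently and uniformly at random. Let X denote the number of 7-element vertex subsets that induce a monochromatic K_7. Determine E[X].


Let X = Σ_S X_S over the C(57, 7) = 264385836 subsets S of size 7, where X_S = 1 if the K_7 on S is monochromatic.
For a fixed S, the K_7 on S has C(7, 2) = 21 edges. P[all 21 edges red] = (1/2)^21, and likewise for blue, so P[monochromatic] = 2·(1/2)^21 = 2^{1 − 21} = 1/1048576.
Summing: E[X] = C(57, 7) · 2^{1 − 21} = 264385836 · 1/1048576 = 66096459/262144.
Numerically: E[X] ≈ 252.1380.

E[X] = C(57,7)·2^(1−C(7,2)) = 66096459/262144 ≈ 252.1380.


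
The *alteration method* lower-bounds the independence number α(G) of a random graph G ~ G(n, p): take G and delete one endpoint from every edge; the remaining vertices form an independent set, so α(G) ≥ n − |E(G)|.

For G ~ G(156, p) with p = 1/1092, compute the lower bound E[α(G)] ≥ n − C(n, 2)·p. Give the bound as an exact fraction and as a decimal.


E[|E(G)|] = C(156, 2)·p = 12090 · (1/1092) = 155/14.
E[α(G)] ≥ n − E[|E(G)|] = 156 − 155/14 = 2029/14.
Numerically: ≈ 144.92857.
(This is only a lower bound; the true E[α(G)] may be larger.)

E[α(G)] ≥ 2029/14 ≈ 144.92857.
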